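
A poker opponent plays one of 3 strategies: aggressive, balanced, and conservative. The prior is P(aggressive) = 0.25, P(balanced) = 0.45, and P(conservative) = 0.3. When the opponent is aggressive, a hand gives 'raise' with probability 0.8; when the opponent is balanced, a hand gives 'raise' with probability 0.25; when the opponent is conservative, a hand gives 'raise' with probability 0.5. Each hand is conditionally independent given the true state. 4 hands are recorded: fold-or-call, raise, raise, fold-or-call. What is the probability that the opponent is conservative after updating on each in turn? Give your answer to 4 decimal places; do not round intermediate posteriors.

0.4576

After 'fold-or-call': normaliser = 0.2·0.2500 + 0.75·0.4500 + 0.5·0.3000; P(aggressive) ≈ 0.0930, P(balanced) ≈ 0.6279, P(conservative) ≈ 0.2791
After 'raise': normaliser = 0.8·0.0930 + 0.25·0.6279 + 0.5·0.2791; P(aggressive) ≈ 0.2006, P(balanced) ≈ 0.4232, P(conservative) ≈ 0.3762
After 'raise': normaliser = 0.8·0.2006 + 0.25·0.4232 + 0.5·0.3762; P(aggressive) ≈ 0.3532, P(balanced) ≈ 0.2328, P(conservative) ≈ 0.4139
After 'fold-or-call': normaliser = 0.2·0.3532 + 0.75·0.2328 + 0.5·0.4139; P(aggressive) ≈ 0.1562, P(balanced) ≈ 0.3861, P(conservative) ≈ 0.4576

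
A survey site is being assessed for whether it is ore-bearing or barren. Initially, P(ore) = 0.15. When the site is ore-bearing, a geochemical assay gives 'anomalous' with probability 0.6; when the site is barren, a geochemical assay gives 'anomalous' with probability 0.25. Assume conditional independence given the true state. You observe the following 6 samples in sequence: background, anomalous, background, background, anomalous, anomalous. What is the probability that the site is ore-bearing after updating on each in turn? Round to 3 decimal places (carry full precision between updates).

After 'background': P(ore) = 0.4·0.1500 / (0.4·0.1500 + 0.75·0.8500) ≈ 0.0860
After 'anomalous': P(ore) = 0.6·0.0860 / (0.6·0.0860 + 0.25·0.9140) ≈ 0.1843
After 'background': P(ore) = 0.4·0.1843 / (0.4·0.1843 + 0.75·0.8157) ≈ 0.1075
After 'background': P(ore) = 0.4·0.1075 / (0.4·0.1075 + 0.75·0.8925) ≈ 0.0604
After 'anomalous': P(ore) = 0.6·0.0604 / (0.6·0.0604 + 0.25·0.9396) ≈ 0.1336
After 'anomalous': P(ore) = 0.6·0.1336 / (0.6·0.1336 + 0.25·0.8664) ≈ 0.2701

0.270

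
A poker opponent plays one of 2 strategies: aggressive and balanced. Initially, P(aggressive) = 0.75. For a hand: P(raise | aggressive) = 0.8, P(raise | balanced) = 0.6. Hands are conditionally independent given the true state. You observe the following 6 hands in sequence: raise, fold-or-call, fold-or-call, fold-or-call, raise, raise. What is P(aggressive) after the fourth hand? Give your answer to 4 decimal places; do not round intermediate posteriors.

After 'raise': P(aggressive) = 0.8·0.7500 / (0.8·0.7500 + 0.6·0.2500) ≈ 0.8000
After 'fold-or-call': P(aggressive) = 0.2·0.8000 / (0.2·0.8000 + 0.4·0.2000) ≈ 0.6667
After 'fold-or-call': P(aggressive) = 0.2·0.6667 / (0.2·0.6667 + 0.4·0.3333) ≈ 0.5000
After 'fold-or-call': P(aggressive) = 0.2·0.5000 / (0.2·0.5000 + 0.4·0.5000) ≈ 0.3333

0.3333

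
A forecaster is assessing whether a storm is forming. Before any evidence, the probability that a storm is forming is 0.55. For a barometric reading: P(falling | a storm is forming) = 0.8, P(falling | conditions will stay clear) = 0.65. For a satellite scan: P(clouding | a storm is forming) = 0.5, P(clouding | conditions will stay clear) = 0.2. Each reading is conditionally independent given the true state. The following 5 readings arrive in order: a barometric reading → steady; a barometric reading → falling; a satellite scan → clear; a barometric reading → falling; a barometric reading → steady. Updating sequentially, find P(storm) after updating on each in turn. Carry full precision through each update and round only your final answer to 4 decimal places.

After a barometric reading='steady': P(storm) = 0.2·0.5500 / (0.2·0.5500 + 0.35·0.4500) ≈ 0.4112
After a barometric reading='falling': P(storm) = 0.8·0.4112 / (0.8·0.4112 + 0.65·0.5888) ≈ 0.4622
After a satellite scan='clear': P(storm) = 0.5·0.4622 / (0.5·0.4622 + 0.8·0.5378) ≈ 0.3495
After a barometric reading='falling': P(storm) = 0.8·0.3495 / (0.8·0.3495 + 0.65·0.6505) ≈ 0.3980
After a barometric reading='steady': P(storm) = 0.2·0.3980 / (0.2·0.3980 + 0.35·0.6020) ≈ 0.2742

0.2742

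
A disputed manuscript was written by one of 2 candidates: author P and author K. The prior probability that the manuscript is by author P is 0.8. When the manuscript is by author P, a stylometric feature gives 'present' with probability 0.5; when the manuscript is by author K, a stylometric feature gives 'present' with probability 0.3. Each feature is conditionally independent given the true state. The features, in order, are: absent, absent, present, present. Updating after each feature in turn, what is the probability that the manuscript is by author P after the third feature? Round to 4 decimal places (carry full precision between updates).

0.7728

After 'absent': P(author P) = 0.5·0.8000 / (0.5·0.8000 + 0.7·0.2000) ≈ 0.7407
After 'absent': P(author P) = 0.5·0.7407 / (0.5·0.7407 + 0.7·0.2593) ≈ 0.6711
After 'present': P(author P) = 0.5·0.6711 / (0.5·0.6711 + 0.3·0.3289) ≈ 0.7728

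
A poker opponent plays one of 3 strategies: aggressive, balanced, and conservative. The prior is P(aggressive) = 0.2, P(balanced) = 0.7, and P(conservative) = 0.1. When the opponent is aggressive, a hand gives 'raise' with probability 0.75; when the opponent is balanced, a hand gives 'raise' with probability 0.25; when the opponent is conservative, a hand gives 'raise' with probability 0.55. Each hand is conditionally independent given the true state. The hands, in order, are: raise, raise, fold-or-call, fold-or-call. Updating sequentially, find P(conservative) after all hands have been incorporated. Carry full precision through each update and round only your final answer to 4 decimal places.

Apply Bayes' rule sequentially, carrying P(conservative) forward.
After 'raise': normaliser = 0.75·0.2000 + 0.25·0.7000 + 0.55·0.1000; P(aggressive) ≈ 0.3947, P(balanced) ≈ 0.4605, P(conservative) ≈ 0.1447
After 'raise': normaliser = 0.75·0.3947 + 0.25·0.4605 + 0.55·0.1447; P(aggressive) ≈ 0.6032, P(balanced) ≈ 0.2346, P(conservative) ≈ 0.1622
After 'fold-or-call': normaliser = 0.25·0.6032 + 0.75·0.2346 + 0.45·0.1622; P(aggressive) ≈ 0.3773, P(balanced) ≈ 0.4401, P(conservative) ≈ 0.1826
After 'fold-or-call': normaliser = 0.25·0.3773 + 0.75·0.4401 + 0.45·0.1826; P(aggressive) ≈ 0.1862, P(balanced) ≈ 0.6516, P(conservative) ≈ 0.1622

0.1622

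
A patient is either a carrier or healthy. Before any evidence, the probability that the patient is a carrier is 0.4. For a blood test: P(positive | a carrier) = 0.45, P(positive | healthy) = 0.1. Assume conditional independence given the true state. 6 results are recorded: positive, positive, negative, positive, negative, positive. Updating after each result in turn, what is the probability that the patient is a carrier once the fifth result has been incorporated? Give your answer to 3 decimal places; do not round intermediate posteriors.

0.958

After 'positive': P(carrier) = 0.45·0.4000 / (0.45·0.4000 + 0.1·0.6000) ≈ 0.7500
After 'positive': P(carrier) = 0.45·0.7500 / (0.45·0.7500 + 0.1·0.2500) ≈ 0.9310
After 'negative': P(carrier) = 0.55·0.9310 / (0.55·0.9310 + 0.9·0.0690) ≈ 0.8919
After 'positive': P(carrier) = 0.45·0.8919 / (0.45·0.8919 + 0.1·0.1081) ≈ 0.9738
After 'negative': P(carrier) = 0.55·0.9738 / (0.55·0.9738 + 0.9·0.0262) ≈ 0.9578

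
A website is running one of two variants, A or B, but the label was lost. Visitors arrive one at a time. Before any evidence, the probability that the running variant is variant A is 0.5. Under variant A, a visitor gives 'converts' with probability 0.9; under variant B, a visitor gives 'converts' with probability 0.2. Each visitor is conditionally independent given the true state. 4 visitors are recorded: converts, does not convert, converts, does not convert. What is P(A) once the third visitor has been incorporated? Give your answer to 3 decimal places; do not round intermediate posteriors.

After 'converts': P(A) = 0.9·0.5000 / (0.9·0.5000 + 0.2·0.5000) ≈ 0.8182
After 'does not convert': P(A) = 0.1·0.8182 / (0.1·0.8182 + 0.8·0.1818) ≈ 0.3600
After 'converts': P(A) = 0.9·0.3600 / (0.9·0.3600 + 0.2·0.6400) ≈ 0.7168

0.717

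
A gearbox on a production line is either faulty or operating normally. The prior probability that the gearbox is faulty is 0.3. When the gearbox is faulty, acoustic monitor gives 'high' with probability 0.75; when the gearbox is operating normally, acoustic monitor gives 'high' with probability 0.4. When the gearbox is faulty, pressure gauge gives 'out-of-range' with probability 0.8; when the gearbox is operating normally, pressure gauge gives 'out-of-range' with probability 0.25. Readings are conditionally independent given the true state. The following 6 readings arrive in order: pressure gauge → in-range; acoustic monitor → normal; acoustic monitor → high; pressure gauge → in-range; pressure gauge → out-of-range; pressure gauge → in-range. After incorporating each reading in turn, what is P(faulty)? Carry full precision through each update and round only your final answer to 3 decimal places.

After pressure gauge='in-range': P(faulty) = 0.2·0.3000 / (0.2·0.3000 + 0.75·0.7000) ≈ 0.1026
After acoustic monitor='normal': P(faulty) = 0.25·0.1026 / (0.25·0.1026 + 0.6·0.8974) ≈ 0.0455
After acoustic monitor='high': P(faulty) = 0.75·0.0455 / (0.75·0.0455 + 0.4·0.9545) ≈ 0.0820
After pressure gauge='in-range': P(faulty) = 0.2·0.0820 / (0.2·0.0820 + 0.75·0.9180) ≈ 0.0233
After pressure gauge='out-of-range': P(faulty) = 0.8·0.0233 / (0.8·0.0233 + 0.25·0.9767) ≈ 0.0708
After pressure gauge='in-range': P(faulty) = 0.2·0.0708 / (0.2·0.0708 + 0.75·0.9292) ≈ 0.0199

0.020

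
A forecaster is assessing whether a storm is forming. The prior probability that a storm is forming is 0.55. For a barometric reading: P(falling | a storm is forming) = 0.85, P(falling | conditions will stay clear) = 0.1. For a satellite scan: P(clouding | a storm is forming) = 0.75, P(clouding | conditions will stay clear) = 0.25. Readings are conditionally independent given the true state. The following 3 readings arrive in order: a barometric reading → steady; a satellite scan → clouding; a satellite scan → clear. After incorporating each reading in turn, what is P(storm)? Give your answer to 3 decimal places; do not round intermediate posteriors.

0.169

After a barometric reading='steady': P(storm) = 0.15·0.5500 / (0.15·0.5500 + 0.9·0.4500) ≈ 0.1692
After a satellite scan='clouding': P(storm) = 0.75·0.1692 / (0.75·0.1692 + 0.25·0.8308) ≈ 0.3793
After a satellite scan='clear': P(storm) = 0.25·0.3793 / (0.25·0.3793 + 0.75·0.6207) ≈ 0.1692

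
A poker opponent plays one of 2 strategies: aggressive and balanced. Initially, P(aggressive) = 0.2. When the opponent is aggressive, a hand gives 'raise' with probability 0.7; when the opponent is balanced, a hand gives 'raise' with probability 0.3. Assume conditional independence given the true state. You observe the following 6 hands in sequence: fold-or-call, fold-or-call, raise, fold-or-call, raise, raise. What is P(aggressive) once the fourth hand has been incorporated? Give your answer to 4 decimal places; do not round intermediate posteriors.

After 'fold-or-call': P(aggressive) = 0.3·0.2000 / (0.3·0.2000 + 0.7·0.8000) ≈ 0.0968
After 'fold-or-call': P(aggressive) = 0.3·0.0968 / (0.3·0.0968 + 0.7·0.9032) ≈ 0.0439
After 'raise': P(aggressive) = 0.7·0.0439 / (0.7·0.0439 + 0.3·0.9561) ≈ 0.0968
After 'fold-or-call': P(aggressive) = 0.3·0.0968 / (0.3·0.0968 + 0.7·0.9032) ≈ 0.0439

0.0439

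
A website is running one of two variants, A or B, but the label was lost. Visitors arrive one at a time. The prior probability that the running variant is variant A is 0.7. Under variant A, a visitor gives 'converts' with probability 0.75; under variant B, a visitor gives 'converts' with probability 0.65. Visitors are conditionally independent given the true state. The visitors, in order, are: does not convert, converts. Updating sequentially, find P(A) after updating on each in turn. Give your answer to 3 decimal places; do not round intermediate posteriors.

0.658

After 'does not convert': P(A) = 0.25·0.7000 / (0.25·0.7000 + 0.35·0.3000) ≈ 0.6250
After 'converts': P(A) = 0.75·0.6250 / (0.75·0.6250 + 0.65·0.3750) ≈ 0.6579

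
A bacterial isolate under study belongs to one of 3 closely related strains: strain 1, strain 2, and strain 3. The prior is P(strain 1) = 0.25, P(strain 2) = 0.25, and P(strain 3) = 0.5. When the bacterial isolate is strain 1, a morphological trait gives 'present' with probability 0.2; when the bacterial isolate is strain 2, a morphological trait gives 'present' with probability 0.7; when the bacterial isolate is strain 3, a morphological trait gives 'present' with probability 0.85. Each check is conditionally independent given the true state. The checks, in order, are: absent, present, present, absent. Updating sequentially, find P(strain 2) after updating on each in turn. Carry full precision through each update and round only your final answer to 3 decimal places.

After 'absent': normaliser = 0.8·0.2500 + 0.3·0.2500 + 0.15·0.5000; P(strain 1) ≈ 0.5714, P(strain 2) ≈ 0.2143, P(strain 3) ≈ 0.2143
After 'present': normaliser = 0.2·0.5714 + 0.7·0.2143 + 0.85·0.2143; P(strain 1) ≈ 0.2560, P(strain 2) ≈ 0.3360, P(strain 3) ≈ 0.4080
After 'present': normaliser = 0.2·0.2560 + 0.7·0.3360 + 0.85·0.4080; P(strain 1) ≈ 0.0809, P(strain 2) ≈ 0.3714, P(strain 3) ≈ 0.5477
After 'absent': normaliser = 0.8·0.0809 + 0.3·0.3714 + 0.15·0.5477; P(strain 1) ≈ 0.2505, P(strain 2) ≈ 0.4315, P(strain 3) ≈ 0.3181

0.431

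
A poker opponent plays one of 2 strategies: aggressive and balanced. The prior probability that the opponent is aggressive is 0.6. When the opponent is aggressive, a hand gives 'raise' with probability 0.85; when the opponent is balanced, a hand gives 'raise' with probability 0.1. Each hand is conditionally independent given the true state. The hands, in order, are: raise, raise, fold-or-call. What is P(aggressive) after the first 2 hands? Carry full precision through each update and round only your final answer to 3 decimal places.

After 'raise': P(aggressive) = 0.85·0.6000 / (0.85·0.6000 + 0.1·0.4000) ≈ 0.9273
After 'raise': P(aggressive) = 0.85·0.9273 / (0.85·0.9273 + 0.1·0.0727) ≈ 0.9909

0.991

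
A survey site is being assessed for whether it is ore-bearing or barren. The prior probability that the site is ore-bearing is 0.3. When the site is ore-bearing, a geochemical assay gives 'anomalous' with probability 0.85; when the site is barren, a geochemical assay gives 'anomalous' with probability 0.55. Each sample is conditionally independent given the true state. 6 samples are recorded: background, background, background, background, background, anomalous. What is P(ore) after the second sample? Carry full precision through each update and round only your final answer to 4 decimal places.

After 'background': P(ore) = 0.15·0.3000 / (0.15·0.3000 + 0.45·0.7000) ≈ 0.1250
After 'background': P(ore) = 0.15·0.1250 / (0.15·0.1250 + 0.45·0.8750) ≈ 0.0455

0.0455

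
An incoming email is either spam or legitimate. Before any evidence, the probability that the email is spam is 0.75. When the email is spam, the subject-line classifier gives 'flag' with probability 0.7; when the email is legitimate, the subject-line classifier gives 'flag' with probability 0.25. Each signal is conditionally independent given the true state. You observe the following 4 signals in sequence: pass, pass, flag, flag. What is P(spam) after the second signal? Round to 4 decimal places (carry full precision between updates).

0.3243

Apply Bayes' rule sequentially, carrying P(spam) forward.
After 'pass': P(spam) = 0.3·0.7500 / (0.3·0.7500 + 0.75·0.2500) ≈ 0.5455
After 'pass': P(spam) = 0.3·0.5455 / (0.3·0.5455 + 0.75·0.4545) ≈ 0.3243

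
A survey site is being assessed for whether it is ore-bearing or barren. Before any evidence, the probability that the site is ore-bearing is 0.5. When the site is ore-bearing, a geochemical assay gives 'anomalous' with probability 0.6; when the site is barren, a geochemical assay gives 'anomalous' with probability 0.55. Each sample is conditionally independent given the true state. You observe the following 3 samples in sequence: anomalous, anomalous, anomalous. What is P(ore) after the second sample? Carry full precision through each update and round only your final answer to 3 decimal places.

0.543

Apply Bayes' rule sequentially, carrying P(ore) forward.
After 'anomalous': P(ore) = 0.6·0.5000 / (0.6·0.5000 + 0.55·0.5000) ≈ 0.5217
After 'anomalous': P(ore) = 0.6·0.5217 / (0.6·0.5217 + 0.55·0.4783) ≈ 0.5434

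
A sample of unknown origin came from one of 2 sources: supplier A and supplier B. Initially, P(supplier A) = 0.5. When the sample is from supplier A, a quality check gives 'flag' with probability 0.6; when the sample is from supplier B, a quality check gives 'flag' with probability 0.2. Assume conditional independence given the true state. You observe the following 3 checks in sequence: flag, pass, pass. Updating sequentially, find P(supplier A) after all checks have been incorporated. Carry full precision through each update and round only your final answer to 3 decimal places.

0.429

After 'flag': P(supplier A) = 0.6·0.5000 / (0.6·0.5000 + 0.2·0.5000) ≈ 0.7500
After 'pass': P(supplier A) = 0.4·0.7500 / (0.4·0.7500 + 0.8·0.2500) ≈ 0.6000
After 'pass': P(supplier A) = 0.4·0.6000 / (0.4·0.6000 + 0.8·0.4000) ≈ 0.4286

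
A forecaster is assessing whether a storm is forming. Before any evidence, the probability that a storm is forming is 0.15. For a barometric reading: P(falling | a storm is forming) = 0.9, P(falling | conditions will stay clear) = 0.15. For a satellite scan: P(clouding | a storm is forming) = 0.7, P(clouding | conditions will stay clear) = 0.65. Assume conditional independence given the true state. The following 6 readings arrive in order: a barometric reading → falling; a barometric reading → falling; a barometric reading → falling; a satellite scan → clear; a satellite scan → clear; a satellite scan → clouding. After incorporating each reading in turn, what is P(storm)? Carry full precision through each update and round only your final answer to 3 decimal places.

0.968

After a barometric reading='falling': P(storm) = 0.9·0.1500 / (0.9·0.1500 + 0.15·0.8500) ≈ 0.5143
After a barometric reading='falling': P(storm) = 0.9·0.5143 / (0.9·0.5143 + 0.15·0.4857) ≈ 0.8640
After a barometric reading='falling': P(storm) = 0.9·0.8640 / (0.9·0.8640 + 0.15·0.1360) ≈ 0.9744
After a satellite scan='clear': P(storm) = 0.3·0.9744 / (0.3·0.9744 + 0.35·0.0256) ≈ 0.9703
After a satellite scan='clear': P(storm) = 0.3·0.9703 / (0.3·0.9703 + 0.35·0.0297) ≈ 0.9655
After a satellite scan='clouding': P(storm) = 0.7·0.9655 / (0.7·0.9655 + 0.65·0.0345) ≈ 0.9679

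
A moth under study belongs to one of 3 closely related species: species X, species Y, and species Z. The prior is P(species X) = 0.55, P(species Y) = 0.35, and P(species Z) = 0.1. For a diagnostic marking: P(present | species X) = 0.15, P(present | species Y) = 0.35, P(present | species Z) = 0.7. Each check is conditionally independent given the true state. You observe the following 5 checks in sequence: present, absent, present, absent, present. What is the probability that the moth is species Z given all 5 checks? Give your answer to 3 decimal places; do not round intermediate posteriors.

After 'present': normaliser = 0.15·0.5500 + 0.35·0.3500 + 0.7·0.1000; P(species X) ≈ 0.3000, P(species Y) ≈ 0.4455, P(species Z) ≈ 0.2545
After 'absent': normaliser = 0.85·0.3000 + 0.65·0.4455 + 0.3·0.2545; P(species X) ≈ 0.4107, P(species Y) ≈ 0.4663, P(species Z) ≈ 0.1230
After 'present': normaliser = 0.15·0.4107 + 0.35·0.4663 + 0.7·0.1230; P(species X) ≈ 0.1981, P(species Y) ≈ 0.5250, P(species Z) ≈ 0.2769
After 'absent': normaliser = 0.85·0.1981 + 0.65·0.5250 + 0.3·0.2769; P(species X) ≈ 0.2841, P(species Y) ≈ 0.5757, P(species Z) ≈ 0.1402
After 'present': normaliser = 0.15·0.2841 + 0.35·0.5757 + 0.7·0.1402; P(species X) ≈ 0.1245, P(species Y) ≈ 0.5888, P(species Z) ≈ 0.2867

0.287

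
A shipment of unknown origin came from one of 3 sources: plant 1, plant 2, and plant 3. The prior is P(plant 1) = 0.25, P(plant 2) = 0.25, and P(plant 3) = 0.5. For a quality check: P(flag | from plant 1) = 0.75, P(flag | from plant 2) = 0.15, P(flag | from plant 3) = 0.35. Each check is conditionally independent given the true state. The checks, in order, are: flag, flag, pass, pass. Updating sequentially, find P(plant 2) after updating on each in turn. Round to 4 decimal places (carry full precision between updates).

0.1049

After 'flag': normaliser = 0.75·0.2500 + 0.15·0.2500 + 0.35·0.5000; P(plant 1) ≈ 0.4688, P(plant 2) ≈ 0.0938, P(plant 3) ≈ 0.4375
After 'flag': normaliser = 0.75·0.4688 + 0.15·0.0938 + 0.35·0.4375; P(plant 1) ≈ 0.6777, P(plant 2) ≈ 0.0271, P(plant 3) ≈ 0.2952
After 'pass': normaliser = 0.25·0.6777 + 0.85·0.0271 + 0.65·0.2952; P(plant 1) ≈ 0.4408, P(plant 2) ≈ 0.0600, P(plant 3) ≈ 0.4992
After 'pass': normaliser = 0.25·0.4408 + 0.85·0.0600 + 0.65·0.4992; P(plant 1) ≈ 0.2269, P(plant 2) ≈ 0.1049, P(plant 3) ≈ 0.6681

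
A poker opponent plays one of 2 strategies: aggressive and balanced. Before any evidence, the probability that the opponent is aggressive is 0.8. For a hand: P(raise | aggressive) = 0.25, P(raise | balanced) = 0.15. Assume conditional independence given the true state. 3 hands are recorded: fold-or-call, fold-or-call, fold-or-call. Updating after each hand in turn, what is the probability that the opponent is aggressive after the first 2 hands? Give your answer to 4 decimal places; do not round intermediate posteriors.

After 'fold-or-call': P(aggressive) = 0.75·0.8000 / (0.75·0.8000 + 0.85·0.2000) ≈ 0.7792
After 'fold-or-call': P(aggressive) = 0.75·0.7792 / (0.75·0.7792 + 0.85·0.2208) ≈ 0.7569

0.7569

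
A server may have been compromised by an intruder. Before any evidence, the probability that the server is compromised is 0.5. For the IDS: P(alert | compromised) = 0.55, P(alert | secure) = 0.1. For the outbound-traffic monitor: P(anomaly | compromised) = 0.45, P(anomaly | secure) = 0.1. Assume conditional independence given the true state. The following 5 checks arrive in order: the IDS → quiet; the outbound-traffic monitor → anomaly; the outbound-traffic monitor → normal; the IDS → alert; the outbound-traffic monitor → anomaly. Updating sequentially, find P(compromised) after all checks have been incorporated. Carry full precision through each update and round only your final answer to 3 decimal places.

After the IDS='quiet': P(compromised) = 0.45·0.5000 / (0.45·0.5000 + 0.9·0.5000) ≈ 0.3333
After the outbound-traffic monitor='anomaly': P(compromised) = 0.45·0.3333 / (0.45·0.3333 + 0.1·0.6667) ≈ 0.6923
After the outbound-traffic monitor='normal': P(compromised) = 0.55·0.6923 / (0.55·0.6923 + 0.9·0.3077) ≈ 0.5789
After the IDS='alert': P(compromised) = 0.55·0.5789 / (0.55·0.5789 + 0.1·0.4211) ≈ 0.8832
After the outbound-traffic monitor='anomaly': P(compromised) = 0.45·0.8832 / (0.45·0.8832 + 0.1·0.1168) ≈ 0.9715

0.971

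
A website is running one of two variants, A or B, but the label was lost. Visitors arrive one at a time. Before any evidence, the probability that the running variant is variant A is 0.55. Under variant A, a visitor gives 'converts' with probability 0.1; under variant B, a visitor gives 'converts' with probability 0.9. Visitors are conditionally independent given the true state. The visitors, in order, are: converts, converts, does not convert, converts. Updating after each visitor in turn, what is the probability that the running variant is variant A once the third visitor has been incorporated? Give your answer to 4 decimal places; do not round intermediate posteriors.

After 'converts': P(A) = 0.1·0.5500 / (0.1·0.5500 + 0.9·0.4500) ≈ 0.1196
After 'converts': P(A) = 0.1·0.1196 / (0.1·0.1196 + 0.9·0.8804) ≈ 0.0149
After 'does not convert': P(A) = 0.9·0.0149 / (0.9·0.0149 + 0.1·0.9851) ≈ 0.1196

0.1196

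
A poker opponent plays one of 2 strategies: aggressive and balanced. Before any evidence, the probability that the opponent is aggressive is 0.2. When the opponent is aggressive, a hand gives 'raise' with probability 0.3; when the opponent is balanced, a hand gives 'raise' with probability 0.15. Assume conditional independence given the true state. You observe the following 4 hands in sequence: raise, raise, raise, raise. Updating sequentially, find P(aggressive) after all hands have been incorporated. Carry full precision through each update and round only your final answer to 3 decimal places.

0.800

After 'raise': P(aggressive) = 0.3·0.2000 / (0.3·0.2000 + 0.15·0.8000) ≈ 0.3333
After 'raise': P(aggressive) = 0.3·0.3333 / (0.3·0.3333 + 0.15·0.6667) ≈ 0.5000
After 'raise': P(aggressive) = 0.3·0.5000 / (0.3·0.5000 + 0.15·0.5000) ≈ 0.6667
After 'raise': P(aggressive) = 0.3·0.6667 / (0.3·0.6667 + 0.15·0.3333) ≈ 0.8000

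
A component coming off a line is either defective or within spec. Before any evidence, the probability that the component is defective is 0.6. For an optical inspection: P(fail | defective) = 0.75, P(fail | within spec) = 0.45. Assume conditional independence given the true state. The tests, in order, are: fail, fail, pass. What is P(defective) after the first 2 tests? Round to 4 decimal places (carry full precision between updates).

After 'fail': P(defective) = 0.75·0.6000 / (0.75·0.6000 + 0.45·0.4000) ≈ 0.7143
After 'fail': P(defective) = 0.75·0.7143 / (0.75·0.7143 + 0.45·0.2857) ≈ 0.8065

0.8065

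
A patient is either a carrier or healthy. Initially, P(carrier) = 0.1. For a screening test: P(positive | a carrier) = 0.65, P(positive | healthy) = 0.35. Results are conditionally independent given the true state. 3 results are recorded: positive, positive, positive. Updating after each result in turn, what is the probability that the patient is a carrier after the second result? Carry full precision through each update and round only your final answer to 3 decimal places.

0.277

After 'positive': P(carrier) = 0.65·0.1000 / (0.65·0.1000 + 0.35·0.9000) ≈ 0.1711
After 'positive': P(carrier) = 0.65·0.1711 / (0.65·0.1711 + 0.35·0.8289) ≈ 0.2770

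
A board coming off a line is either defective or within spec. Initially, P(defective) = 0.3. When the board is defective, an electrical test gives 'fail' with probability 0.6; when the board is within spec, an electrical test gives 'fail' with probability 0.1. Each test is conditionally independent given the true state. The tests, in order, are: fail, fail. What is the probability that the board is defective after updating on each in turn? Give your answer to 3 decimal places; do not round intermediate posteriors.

0.939

After 'fail': P(defective) = 0.6·0.3000 / (0.6·0.3000 + 0.1·0.7000) ≈ 0.7200
After 'fail': P(defective) = 0.6·0.7200 / (0.6·0.7200 + 0.1·0.2800) ≈ 0.9391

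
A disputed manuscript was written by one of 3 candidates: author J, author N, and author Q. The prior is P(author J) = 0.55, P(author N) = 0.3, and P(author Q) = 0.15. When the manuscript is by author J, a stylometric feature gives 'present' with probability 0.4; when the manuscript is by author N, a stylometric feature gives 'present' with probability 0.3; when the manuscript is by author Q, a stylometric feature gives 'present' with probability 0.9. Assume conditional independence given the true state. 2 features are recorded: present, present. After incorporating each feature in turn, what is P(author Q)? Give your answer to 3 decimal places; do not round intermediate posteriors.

Each posterior becomes the prior for the next update.
After 'present': normaliser = 0.4·0.5500 + 0.3·0.3000 + 0.9·0.1500; P(author J) ≈ 0.4944, P(author N) ≈ 0.2022, P(author Q) ≈ 0.3034
After 'present': normaliser = 0.4·0.4944 + 0.3·0.2022 + 0.9·0.3034; P(author J) ≈ 0.3721, P(author N) ≈ 0.1142, P(author Q) ≈ 0.5137

0.514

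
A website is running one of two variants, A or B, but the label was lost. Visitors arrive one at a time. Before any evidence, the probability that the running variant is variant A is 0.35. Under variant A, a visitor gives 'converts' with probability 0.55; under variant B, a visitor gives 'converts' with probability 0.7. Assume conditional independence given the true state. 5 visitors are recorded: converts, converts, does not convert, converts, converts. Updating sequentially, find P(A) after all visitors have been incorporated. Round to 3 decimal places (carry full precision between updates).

After 'converts': P(A) = 0.55·0.3500 / (0.55·0.3500 + 0.7·0.6500) ≈ 0.2973
After 'converts': P(A) = 0.55·0.2973 / (0.55·0.2973 + 0.7·0.7027) ≈ 0.2495
After 'does not convert': P(A) = 0.45·0.2495 / (0.45·0.2495 + 0.3·0.7505) ≈ 0.3327
After 'converts': P(A) = 0.55·0.3327 / (0.55·0.3327 + 0.7·0.6673) ≈ 0.2815
After 'converts': P(A) = 0.55·0.2815 / (0.55·0.2815 + 0.7·0.7185) ≈ 0.2354

0.235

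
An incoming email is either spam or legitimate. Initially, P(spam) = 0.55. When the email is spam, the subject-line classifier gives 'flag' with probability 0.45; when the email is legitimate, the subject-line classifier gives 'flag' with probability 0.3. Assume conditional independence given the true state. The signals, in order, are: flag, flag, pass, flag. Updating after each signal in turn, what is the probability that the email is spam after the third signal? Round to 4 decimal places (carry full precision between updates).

0.6836

After 'flag': P(spam) = 0.45·0.5500 / (0.45·0.5500 + 0.3·0.4500) ≈ 0.6471
After 'flag': P(spam) = 0.45·0.6471 / (0.45·0.6471 + 0.3·0.3529) ≈ 0.7333
After 'pass': P(spam) = 0.55·0.7333 / (0.55·0.7333 + 0.7·0.2667) ≈ 0.6836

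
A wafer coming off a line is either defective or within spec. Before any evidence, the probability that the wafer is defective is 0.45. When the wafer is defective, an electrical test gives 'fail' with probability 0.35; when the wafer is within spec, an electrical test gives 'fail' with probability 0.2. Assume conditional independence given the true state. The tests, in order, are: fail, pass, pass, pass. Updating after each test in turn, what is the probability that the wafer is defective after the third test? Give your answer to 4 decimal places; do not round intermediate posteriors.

0.4859

After 'fail': P(defective) = 0.35·0.4500 / (0.35·0.4500 + 0.2·0.5500) ≈ 0.5888
After 'pass': P(defective) = 0.65·0.5888 / (0.65·0.5888 + 0.8·0.4112) ≈ 0.5378
After 'pass': P(defective) = 0.65·0.5378 / (0.65·0.5378 + 0.8·0.4622) ≈ 0.4859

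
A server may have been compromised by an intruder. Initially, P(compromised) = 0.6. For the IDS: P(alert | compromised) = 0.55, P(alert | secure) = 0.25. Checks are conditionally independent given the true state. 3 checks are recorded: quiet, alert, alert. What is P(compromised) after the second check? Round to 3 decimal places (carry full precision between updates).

Each posterior becomes the prior for the next update.
After 'quiet': P(compromised) = 0.45·0.6000 / (0.45·0.6000 + 0.75·0.4000) ≈ 0.4737
After 'alert': P(compromised) = 0.55·0.4737 / (0.55·0.4737 + 0.25·0.5263) ≈ 0.6644

0.664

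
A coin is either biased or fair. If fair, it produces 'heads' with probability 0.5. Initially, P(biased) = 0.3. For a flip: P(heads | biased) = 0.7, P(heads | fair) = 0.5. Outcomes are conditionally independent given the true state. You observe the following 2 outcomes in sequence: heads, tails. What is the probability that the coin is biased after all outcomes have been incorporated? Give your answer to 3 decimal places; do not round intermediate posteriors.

0.265

After 'heads': P(biased) = 0.7·0.3000 / (0.7·0.3000 + 0.5·0.7000) ≈ 0.3750
After 'tails': P(biased) = 0.3·0.3750 / (0.3·0.3750 + 0.5·0.6250) ≈ 0.2647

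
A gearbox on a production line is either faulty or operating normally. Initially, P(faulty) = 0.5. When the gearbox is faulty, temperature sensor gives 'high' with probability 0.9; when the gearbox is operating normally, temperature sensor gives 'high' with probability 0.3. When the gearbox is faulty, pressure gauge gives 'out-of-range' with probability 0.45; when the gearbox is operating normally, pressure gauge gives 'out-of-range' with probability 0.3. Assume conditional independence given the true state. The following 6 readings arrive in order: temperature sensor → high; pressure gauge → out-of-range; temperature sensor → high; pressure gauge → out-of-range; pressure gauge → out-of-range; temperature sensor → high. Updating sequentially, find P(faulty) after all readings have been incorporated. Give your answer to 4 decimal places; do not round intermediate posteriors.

0.9891

After temperature sensor='high': P(faulty) = 0.9·0.5000 / (0.9·0.5000 + 0.3·0.5000) ≈ 0.7500
After pressure gauge='out-of-range': P(faulty) = 0.45·0.7500 / (0.45·0.7500 + 0.3·0.2500) ≈ 0.8182
After temperature sensor='high': P(faulty) = 0.9·0.8182 / (0.9·0.8182 + 0.3·0.1818) ≈ 0.9310
After pressure gauge='out-of-range': P(faulty) = 0.45·0.9310 / (0.45·0.9310 + 0.3·0.0690) ≈ 0.9529
After pressure gauge='out-of-range': P(faulty) = 0.45·0.9529 / (0.45·0.9529 + 0.3·0.0471) ≈ 0.9681
After temperature sensor='high': P(faulty) = 0.9·0.9681 / (0.9·0.9681 + 0.3·0.0319) ≈ 0.9891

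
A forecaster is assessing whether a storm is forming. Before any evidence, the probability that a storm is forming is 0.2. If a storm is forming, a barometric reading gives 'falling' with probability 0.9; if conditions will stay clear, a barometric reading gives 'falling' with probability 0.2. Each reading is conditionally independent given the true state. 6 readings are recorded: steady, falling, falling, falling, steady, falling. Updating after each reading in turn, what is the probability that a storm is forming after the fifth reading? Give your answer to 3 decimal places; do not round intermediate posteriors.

After 'steady': P(storm) = 0.1·0.2000 / (0.1·0.2000 + 0.8·0.8000) ≈ 0.0303
After 'falling': P(storm) = 0.9·0.0303 / (0.9·0.0303 + 0.2·0.9697) ≈ 0.1233
After 'falling': P(storm) = 0.9·0.1233 / (0.9·0.1233 + 0.2·0.8767) ≈ 0.3876
After 'falling': P(storm) = 0.9·0.3876 / (0.9·0.3876 + 0.2·0.6124) ≈ 0.7401
After 'steady': P(storm) = 0.1·0.7401 / (0.1·0.7401 + 0.8·0.2599) ≈ 0.2625

0.263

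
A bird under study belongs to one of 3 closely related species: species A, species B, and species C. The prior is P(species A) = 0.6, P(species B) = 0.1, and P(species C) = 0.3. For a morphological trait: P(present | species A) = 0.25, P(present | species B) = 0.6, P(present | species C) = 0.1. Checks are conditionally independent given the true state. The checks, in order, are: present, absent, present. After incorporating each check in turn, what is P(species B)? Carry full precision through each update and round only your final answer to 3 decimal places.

0.318

After 'present': normaliser = 0.25·0.6000 + 0.6·0.1000 + 0.1·0.3000; P(species A) ≈ 0.6250, P(species B) ≈ 0.2500, P(species C) ≈ 0.1250
After 'absent': normaliser = 0.75·0.6250 + 0.4·0.2500 + 0.9·0.1250; P(species A) ≈ 0.6881, P(species B) ≈ 0.1468, P(species C) ≈ 0.1651
After 'present': normaliser = 0.25·0.6881 + 0.6·0.1468 + 0.1·0.1651; P(species A) ≈ 0.6219, P(species B) ≈ 0.3184, P(species C) ≈ 0.0597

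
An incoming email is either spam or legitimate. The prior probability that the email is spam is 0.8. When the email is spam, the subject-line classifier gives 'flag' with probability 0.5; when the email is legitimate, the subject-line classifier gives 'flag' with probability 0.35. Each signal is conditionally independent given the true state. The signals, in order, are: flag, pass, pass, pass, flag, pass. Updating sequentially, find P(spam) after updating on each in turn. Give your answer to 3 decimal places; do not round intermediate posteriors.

After 'flag': P(spam) = 0.5·0.8000 / (0.5·0.8000 + 0.35·0.2000) ≈ 0.8511
After 'pass': P(spam) = 0.5·0.8511 / (0.5·0.8511 + 0.65·0.1489) ≈ 0.8147
After 'pass': P(spam) = 0.5·0.8147 / (0.5·0.8147 + 0.65·0.1853) ≈ 0.7718
After 'pass': P(spam) = 0.5·0.7718 / (0.5·0.7718 + 0.65·0.2282) ≈ 0.7223
After 'flag': P(spam) = 0.5·0.7223 / (0.5·0.7223 + 0.35·0.2777) ≈ 0.7879
After 'pass': P(spam) = 0.5·0.7879 / (0.5·0.7879 + 0.65·0.2121) ≈ 0.7408

0.741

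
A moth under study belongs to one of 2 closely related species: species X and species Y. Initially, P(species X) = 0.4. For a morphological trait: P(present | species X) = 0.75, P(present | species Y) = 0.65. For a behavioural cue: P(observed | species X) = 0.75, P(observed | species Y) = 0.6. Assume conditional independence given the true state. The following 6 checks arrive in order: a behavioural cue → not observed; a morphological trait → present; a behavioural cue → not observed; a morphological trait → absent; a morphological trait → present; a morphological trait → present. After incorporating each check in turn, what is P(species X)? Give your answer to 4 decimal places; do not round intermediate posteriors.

0.2222

After a behavioural cue='not observed': P(species X) = 0.25·0.4000 / (0.25·0.4000 + 0.4·0.6000) ≈ 0.2941
After a morphological trait='present': P(species X) = 0.75·0.2941 / (0.75·0.2941 + 0.65·0.7059) ≈ 0.3247
After a behavioural cue='not observed': P(species X) = 0.25·0.3247 / (0.25·0.3247 + 0.4·0.6753) ≈ 0.2311
After a morphological trait='absent': P(species X) = 0.25·0.2311 / (0.25·0.2311 + 0.35·0.7689) ≈ 0.1767
After a morphological trait='present': P(species X) = 0.75·0.1767 / (0.75·0.1767 + 0.65·0.8233) ≈ 0.1985
After a morphological trait='present': P(species X) = 0.75·0.1985 / (0.75·0.1985 + 0.65·0.8015) ≈ 0.2222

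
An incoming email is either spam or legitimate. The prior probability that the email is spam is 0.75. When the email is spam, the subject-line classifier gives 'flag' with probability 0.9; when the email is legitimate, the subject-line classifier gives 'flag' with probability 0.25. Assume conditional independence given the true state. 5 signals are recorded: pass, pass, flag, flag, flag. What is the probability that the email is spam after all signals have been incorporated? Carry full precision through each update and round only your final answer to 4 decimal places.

0.7133

After 'pass': P(spam) = 0.1·0.7500 / (0.1·0.7500 + 0.75·0.2500) ≈ 0.2857
After 'pass': P(spam) = 0.1·0.2857 / (0.1·0.2857 + 0.75·0.7143) ≈ 0.0506
After 'flag': P(spam) = 0.9·0.0506 / (0.9·0.0506 + 0.25·0.9494) ≈ 0.1611
After 'flag': P(spam) = 0.9·0.1611 / (0.9·0.1611 + 0.25·0.8389) ≈ 0.4087
After 'flag': P(spam) = 0.9·0.4087 / (0.9·0.4087 + 0.25·0.5913) ≈ 0.7133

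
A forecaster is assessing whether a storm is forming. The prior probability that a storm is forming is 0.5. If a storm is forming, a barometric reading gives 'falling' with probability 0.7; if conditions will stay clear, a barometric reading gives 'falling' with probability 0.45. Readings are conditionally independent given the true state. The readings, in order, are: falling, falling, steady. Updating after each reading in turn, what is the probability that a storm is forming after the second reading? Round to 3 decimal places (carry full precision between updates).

After 'falling': P(storm) = 0.7·0.5000 / (0.7·0.5000 + 0.45·0.5000) ≈ 0.6087
After 'falling': P(storm) = 0.7·0.6087 / (0.7·0.6087 + 0.45·0.3913) ≈ 0.7076

0.708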